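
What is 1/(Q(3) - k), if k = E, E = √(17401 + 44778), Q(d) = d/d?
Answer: -1/62178 - √62179/62178 ≈ -0.0040265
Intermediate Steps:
Q(d) = 1
E = √62179 ≈ 249.36
k = √62179 ≈ 249.36
1/(Q(3) - k) = 1/(1 - √62179)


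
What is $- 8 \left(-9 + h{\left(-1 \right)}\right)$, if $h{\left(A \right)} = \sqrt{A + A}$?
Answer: $72 - 8 i \sqrt{2} \approx 72.0 - 11.314 i$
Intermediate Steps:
$h{\left(A \right)} = \sqrt{2} \sqrt{A}$ ($h{\left(A \right)} = \sqrt{2 A} = \sqrt{2} \sqrt{A}$)
$- 8 \left(-9 + h{\left(-1 \right)}\right) = - 8 \left(-9 + \sqrt{2} \sqrt{-1}\right) = - 8 \left(-9 + \sqrt{2} i\right) = - 8 \left(-9 + i \sqrt{2}\right) = 72 - 8 i \sqrt{2}$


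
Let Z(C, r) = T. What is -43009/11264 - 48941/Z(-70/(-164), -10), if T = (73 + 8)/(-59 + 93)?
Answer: -18746712145/912384 ≈ -20547.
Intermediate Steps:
T = 81/34 ≈ 2.3824
Z(C, r) = 81/34
-43009/11264 - 48941/Z(-70/(-164), -10) = -43009/11264 - 48941/81/34 = -43009*1/11264 - 48941*34/81 = -43009/11264 - 1663994/81 = -18746712145/912384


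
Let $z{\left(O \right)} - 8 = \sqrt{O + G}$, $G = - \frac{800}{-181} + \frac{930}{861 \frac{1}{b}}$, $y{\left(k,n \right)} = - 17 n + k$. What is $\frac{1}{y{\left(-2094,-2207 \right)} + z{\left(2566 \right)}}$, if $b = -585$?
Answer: $\frac{204515339}{7246580817759} - \frac{2 \sqrt{145309109379}}{21739742453277} \approx 2.8187 \cdot 10^{-5}$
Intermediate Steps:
$y{\left(k,n \right)} = k - 17 n$
$G = - \frac{32594750}{51947}$ ($G = - \frac{800}{-181} + \frac{930}{861 \frac{1}{-585}} = \left(-800\right) \left(- \frac{1}{181}\right) + \frac{930}{861 \left(- \frac{1}{585}\right)} = \frac{800}{181} + \frac{930}{- \frac{287}{195}} = \frac{800}{181} + 930 \left(- \frac{195}{287}\right) = \frac{800}{181} - \frac{181350}{287} = - \frac{32594750}{51947} \approx -627.46$)
$z{\left(O \right)} = 8 + \sqrt{- \frac{32594750}{51947} + O}$ ($z{\left(O \right)} = 8 + \sqrt{O - \frac{32594750}{51947}} = 8 + \sqrt{- \frac{32594750}{51947} + O}$)
$\frac{1}{y{\left(-2094,-2207 \right)} + z{\left(2566 \right)}} = \frac{1}{\left(-2094 - -37519\right) + \left(8 + \frac{\sqrt{-1693199478250 + 2698490809 \cdot 2566}}{51947}\right)} = \frac{1}{\left(-2094 + 37519\right) + \left(8 + \frac{\sqrt{-1693199478250 + 6924327415894}}{51947}\right)} = \frac{1}{35425 + \left(8 + \frac{\sqrt{5231127937644}}{51947}\right)} = \frac{1}{35425 + \left(8 + \frac{6 \sqrt{145309109379}}{51947}\right)} = \frac{1}{35433 + \frac{6 \sqrt{145309109379}}{51947}}$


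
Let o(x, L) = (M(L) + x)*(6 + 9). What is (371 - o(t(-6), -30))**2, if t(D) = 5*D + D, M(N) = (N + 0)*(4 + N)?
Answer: 116402521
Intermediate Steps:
M(N) = N*(4 + N)
t(D) = 6*D
o(x, L) = 15*x + 15*L*(4 + L) (o(x, L) = (L*(4 + L) + x)*(6 + 9) = (x + L*(4 + L))*15 = 15*x + 15*L*(4 + L))
(371 - o(t(-6), -30))**2 = (371 - (15*(6*(-6)) + 15*(-30)*(4 - 30)))**2 = (371 - (15*(-36) + 15*(-30)*(-26)))**2 = (371 - (-540 + 11700))**2 = (371 - 1*11160)**2 = (371 - 11160)**2 = (-10789)**2 = 116402521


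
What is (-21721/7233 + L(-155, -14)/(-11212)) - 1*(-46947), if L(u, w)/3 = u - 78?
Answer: 3806994023027/81096396 ≈ 46944.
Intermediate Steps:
L(u, w) = -234 + 3*u (L(u, w) = 3*(u - 78) = 3*(-78 + u) = -234 + 3*u)
(-21721/7233 + L(-155, -14)/(-11212)) - 1*(-46947) = (-21721/7233 + (-234 + 3*(-155))/(-11212)) - 1*(-46947) = (-21721*1/7233 + (-234 - 465)*(-1/11212)) + 46947 = (-21721/7233 - 699*(-1/11212)) + 46947 = (-21721/7233 + 699/11212) + 46947 = -238479985/81096396 + 46947 = 3806994023027/81096396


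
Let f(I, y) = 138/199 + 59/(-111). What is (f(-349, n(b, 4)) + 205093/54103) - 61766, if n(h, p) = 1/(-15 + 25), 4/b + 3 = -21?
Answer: -10544379933602/170725881 ≈ -61762.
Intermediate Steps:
b = -⅙ (b = 4/(-3 - 21) = 4/(-24) = 4*(-1/24) = -⅙ ≈ -0.16667)
n(h, p) = ⅒ (n(h, p) = 1/10 = ⅒)
f(I, y) = 3577/22089 (f(I, y) = 138*(1/199) + 59*(-1/111) = 138/199 - 59/111 = 3577/22089)
(f(-349, n(b, 4)) + 205093/54103) - 61766 = (3577/22089 + 205093/54103) - 61766 = (3577/22089 + 205093*(1/54103)) - 61766 = (3577/22089 + 29299/7729) - 61766 = 674832244/170725881 - 61766 = -10544379933602/170725881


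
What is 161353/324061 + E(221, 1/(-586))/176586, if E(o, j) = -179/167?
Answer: 4758219696367/9556514169582 ≈ 0.49790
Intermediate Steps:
E(o, j) = -179/167 (E(o, j) = -179*1/167 = -179/167)
161353/324061 + E(221, 1/(-586))/176586 = 161353/324061 - 179/167/176586 = 161353*(1/324061) - 179/167*1/176586 = 161353/324061 - 179/29489862 = 4758219696367/9556514169582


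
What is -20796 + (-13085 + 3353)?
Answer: -30528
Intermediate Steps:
-20796 + (-13085 + 3353) = -20796 - 9732 = -30528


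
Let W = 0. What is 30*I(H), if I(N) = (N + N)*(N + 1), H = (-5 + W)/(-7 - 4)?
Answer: 4800/121 ≈ 39.669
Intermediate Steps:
H = 5/11 (H = (-5 + 0)/(-7 - 4) = -5/(-11) = -5*(-1/11) = 5/11 ≈ 0.45455)
I(N) = 2*N*(1 + N) (I(N) = (2*N)*(1 + N) = 2*N*(1 + N))
30*I(H) = 30*(2*(5/11)*(1 + 5/11)) = 30*(2*(5/11)*(16/11)) = 30*(160/121) = 4800/121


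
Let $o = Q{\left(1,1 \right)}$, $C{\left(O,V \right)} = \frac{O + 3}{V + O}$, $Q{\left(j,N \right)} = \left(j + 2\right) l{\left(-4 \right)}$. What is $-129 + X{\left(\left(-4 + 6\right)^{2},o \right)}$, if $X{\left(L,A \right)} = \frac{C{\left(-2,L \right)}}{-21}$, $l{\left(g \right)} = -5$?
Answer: $- \frac{5419}{42} \approx -129.02$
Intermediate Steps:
$Q{\left(j,N \right)} = -10 - 5 j$ ($Q{\left(j,N \right)} = \left(j + 2\right) \left(-5\right) = \left(2 + j\right) \left(-5\right) = -10 - 5 j$)
$C{\left(O,V \right)} = \frac{3 + O}{O + V}$
$o = -15$ ($o = -10 - 5 = -15$)
$X{\left(L,A \right)} = - \frac{1}{21 \left(-2 + L\right)}$ ($X{\left(L,A \right)} = \frac{\frac{1}{-2 + L} \left(3 - 2\right)}{-21} = \frac{1}{-2 + L} 1 \left(- \frac{1}{21}\right) = \frac{1}{-2 + L} \left(- \frac{1}{21}\right) = - \frac{1}{21 \left(-2 + L\right)}$)
$-129 + X{\left(\left(-4 + 6\right)^{2},o \right)} = -129 - \frac{1}{-42 + 21 \left(-4 + 6\right)^{2}} = -129 - \frac{1}{-42 + 21 \cdot 2^{2}} = -129 - \frac{1}{-42 + 21 \cdot 4} = -129 - \frac{1}{-42 + 84} = -129 - \frac{1}{42} = - \frac{5419}{42}$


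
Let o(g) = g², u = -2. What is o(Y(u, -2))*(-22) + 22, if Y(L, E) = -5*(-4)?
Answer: -8778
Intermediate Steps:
Y(L, E) = 20
o(Y(u, -2))*(-22) + 22 = 20²*(-22) + 22 = 400*(-22) + 22 = -8800 + 22 = -8778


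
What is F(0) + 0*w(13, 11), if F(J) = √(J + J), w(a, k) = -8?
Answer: 0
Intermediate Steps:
F(J) = √2*√J (F(J) = √(2*J) = √2*√J)
F(0) + 0*w(13, 11) = √2*√0 + 0*(-8) = √2*0 + 0 = 0 + 0 = 0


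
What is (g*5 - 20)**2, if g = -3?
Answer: 1225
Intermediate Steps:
(g*5 - 20)**2 = (-3*5 - 20)**2 = (-15 - 20)**2 = (-35)**2 = 1225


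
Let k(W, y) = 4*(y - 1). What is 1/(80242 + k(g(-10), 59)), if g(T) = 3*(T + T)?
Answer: 1/80474 ≈ 1.2426e-5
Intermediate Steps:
g(T) = 6*T (g(T) = 3*(2*T) = 6*T)
k(W, y) = -4 + 4*y (k(W, y) = 4*(-1 + y) = -4 + 4*y)
1/(80242 + k(g(-10), 59)) = 1/(80242 + (-4 + 4*59)) = 1/(80242 + (-4 + 236)) = 1/(80242 + 232) = 1/80474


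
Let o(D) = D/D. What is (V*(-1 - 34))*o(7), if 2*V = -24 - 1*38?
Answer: 1085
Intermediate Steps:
o(D) = 1
V = -31 (V = (-24 - 1*38)/2 = (-24 - 38)/2 = (½)*(-62) = -31)
(V*(-1 - 34))*o(7) = -31*(-1 - 34)*1 = -31*(-35)*1 = 1085*1 = 1085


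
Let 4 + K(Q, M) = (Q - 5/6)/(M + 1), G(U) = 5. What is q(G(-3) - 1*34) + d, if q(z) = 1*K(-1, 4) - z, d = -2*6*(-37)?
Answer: 14059/30 ≈ 468.63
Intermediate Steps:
K(Q, M) = -4 + (-⅚ + Q)/(1 + M) (K(Q, M) = -4 + (Q - 5/6)/(M + 1) = -4 + (Q - 5*⅙)/(1 + M) = -4 + (Q - ⅚)/(1 + M) = -4 + (-⅚ + Q)/(1 + M))
d = 444 (d = -12*(-37) = 444)
q(z) = -131/30 - z (q(z) = 1*((-29/6 - 1 - 4*4)/(1 + 4)) - z = 1*((-29/6 - 1 - 16)/5) - z = 1*((⅕)*(-131/6)) - z = 1*(-131/30) - z = -131/30 - z)
q(G(-3) - 1*34) + d = (-131/30 - (5 - 1*34)) + 444 = (-131/30 - (5 - 34)) + 444 = (-131/30 - 1*(-29)) + 444 = (-131/30 + 29) + 444 = 739/30 + 444 = 14059/30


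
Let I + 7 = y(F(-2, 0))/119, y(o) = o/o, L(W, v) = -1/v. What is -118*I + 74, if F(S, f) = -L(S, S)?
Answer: 106982/119 ≈ 899.01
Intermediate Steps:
F(S, f) = 1/S (F(S, f) = -(-1)/S = 1/S)
y(o) = 1
I = -832/119 (I = -7 + 1/119 = -832/119 ≈ -6.9916)
-118*I + 74 = -118*(-832/119) + 74 = 98176/119 + 74 = 106982/119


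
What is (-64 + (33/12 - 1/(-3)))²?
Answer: 534361/144 ≈ 3710.8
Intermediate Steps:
(-64 + (33/12 - 1/(-3)))² = (-64 + (33*(1/12) - 1*(-⅓)))² = (-64 + (11/4 + ⅓))² = (-64 + 37/12)² = (-731/12)² = 534361/144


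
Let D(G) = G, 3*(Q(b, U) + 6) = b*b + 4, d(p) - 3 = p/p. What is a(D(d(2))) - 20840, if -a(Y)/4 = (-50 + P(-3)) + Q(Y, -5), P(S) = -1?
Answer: -61916/3 ≈ -20639.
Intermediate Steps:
d(p) = 4 (d(p) = 3 + p/p = 3 + 1 = 4)
Q(b, U) = -14/3 + b²/3 (Q(b, U) = -6 + (b*b + 4)/3 = -6 + (b² + 4)/3 = -6 + (4 + b²)/3 = -6 + (4/3 + b²/3) = -14/3 + b²/3)
a(Y) = 668/3 - 4*Y²/3 (a(Y) = -4*((-50 - 1) + (-14/3 + Y²/3)) = -4*(-51 + (-14/3 + Y²/3)) = -4*(-167/3 + Y²/3) = 668/3 - 4*Y²/3)
a(D(d(2))) - 20840 = (668/3 - 4/3*4²) - 20840 = (668/3 - 4/3*16) - 20840 = (668/3 - 64/3) - 20840 = 604/3 - 20840 = -61916/3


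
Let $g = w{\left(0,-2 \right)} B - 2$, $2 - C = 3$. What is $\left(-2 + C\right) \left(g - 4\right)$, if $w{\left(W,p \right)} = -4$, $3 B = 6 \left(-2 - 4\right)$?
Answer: $-126$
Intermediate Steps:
$C = -1$ ($C = 2 - 3 = -1$)
$B = -12$ ($B = \frac{6 \left(-2 - 4\right)}{3} = \frac{6 \left(-6\right)}{3} = \frac{1}{3} \left(-36\right) = -12$)
$g = 46$ ($g = \left(-4\right) \left(-12\right) - 2 = 48 - 2 = 46$)
$\left(-2 + C\right) \left(g - 4\right) = \left(-2 - 1\right) \left(46 - 4\right) = \left(-3\right) 42 = -126$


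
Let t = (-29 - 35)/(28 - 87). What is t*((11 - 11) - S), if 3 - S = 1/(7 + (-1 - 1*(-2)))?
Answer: -184/59 ≈ -3.1186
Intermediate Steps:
t = 64/59 (t = -64/(-59) = -64*(-1/59) = 64/59 ≈ 1.0847)
S = 23/8 (S = 3 - 1/(7 + (-1 - 1*(-2))) = 3 - 1/(7 + (-1 + 2)) = 3 - 1/(7 + 1) = 3 - 1/8 = 3 - 1*⅛ = 3 - ⅛ = 23/8 ≈ 2.8750)
t*((11 - 11) - S) = 64*((11 - 11) - 1*23/8)/59 = 64*(0 - 23/8)/59 = (64/59)*(-23/8) = -184/59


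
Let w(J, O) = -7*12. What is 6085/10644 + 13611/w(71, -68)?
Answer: -6015181/37254 ≈ -161.46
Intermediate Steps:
w(J, O) = -84
6085/10644 + 13611/w(71, -68) = 6085/10644 + 13611/(-84) = 6085*(1/10644) + 13611*(-1/84) = 6085/10644 - 4537/28 = -6015181/37254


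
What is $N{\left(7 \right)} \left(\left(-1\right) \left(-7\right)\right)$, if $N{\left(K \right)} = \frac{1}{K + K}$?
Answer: $\frac{1}{2} \approx 0.5$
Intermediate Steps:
$N{\left(K \right)} = \frac{1}{2 K}$
$N{\left(7 \right)} \left(\left(-1\right) \left(-7\right)\right) = \frac{1}{2 \cdot 7} \left(\left(-1\right) \left(-7\right)\right) = \frac{1}{2} \cdot \frac{1}{7} \cdot 7 = \frac{1}{14} \cdot 7 = \frac{1}{2}$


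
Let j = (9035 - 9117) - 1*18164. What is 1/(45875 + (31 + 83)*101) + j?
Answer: -1047119693/57389 ≈ -18246.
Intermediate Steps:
j = -18246 (j = -82 - 18164 = -18246)
1/(45875 + (31 + 83)*101) + j = 1/(45875 + (31 + 83)*101) - 18246 = 1/(45875 + 114*101) - 18246 = 1/(45875 + 11514) - 18246 = 1/57389 - 18246 = -1047119693/57389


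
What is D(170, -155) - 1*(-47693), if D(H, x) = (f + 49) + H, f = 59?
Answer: 47971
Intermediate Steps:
D(H, x) = 108 + H (D(H, x) = (59 + 49) + H = 108 + H)
D(170, -155) - 1*(-47693) = (108 + 170) - 1*(-47693) = 278 + 47693 = 47971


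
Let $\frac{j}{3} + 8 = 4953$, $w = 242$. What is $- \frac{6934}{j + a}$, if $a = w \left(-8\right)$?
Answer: $- \frac{6934}{12899} \approx -0.53756$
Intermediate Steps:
$j = 14835$ ($j = -24 + 3 \cdot 4953 = -24 + 14859 = 14835$)
$a = -1936$ ($a = 242 \left(-8\right) = -1936$)
$- \frac{6934}{j + a} = - \frac{6934}{14835 - 1936} = - \frac{6934}{12899}$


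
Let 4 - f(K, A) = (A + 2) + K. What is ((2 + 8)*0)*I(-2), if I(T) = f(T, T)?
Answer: 0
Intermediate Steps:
f(K, A) = 2 - A - K (f(K, A) = 4 - ((A + 2) + K) = 4 - ((2 + A) + K) = 4 - (2 + A + K) = 4 + (-2 - A - K) = 2 - A - K)
I(T) = 2 - 2*T (I(T) = 2 - T - T = 2 - 2*T)
((2 + 8)*0)*I(-2) = ((2 + 8)*0)*(2 - 2*(-2)) = (10*0)*(2 + 4) = 0*6 = 0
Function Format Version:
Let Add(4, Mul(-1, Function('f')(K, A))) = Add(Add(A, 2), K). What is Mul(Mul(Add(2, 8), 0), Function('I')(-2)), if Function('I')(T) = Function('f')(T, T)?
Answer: 0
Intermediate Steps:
Function('f')(K, A) = Add(2, Mul(-1, A), Mul(-1, K)) (Function('f')(K, A) = Add(4, Mul(-1, Add(Add(A, 2), K))) = Add(4, Mul(-1, Add(Add(2, A), K))) = Add(4, Mul(-1, Add(2, A, K))) = Add(4, Add(-2, Mul(-1, A), Mul(-1, K))) = Add(2, Mul(-1, A), Mul(-1, K)))
Function('I')(T) = Add(2, Mul(-2, T)) (Function('I')(T) = Add(2, Mul(-1, T), Mul(-1, T)) = Add(2, Mul(-2, T)))
Mul(Mul(Add(2, 8), 0), Function('I')(-2)) = Mul(Mul(Add(2, 8), 0), Add(2, Mul(-2, -2))) = Mul(Mul(10, 0), Add(2, 4)) = Mul(0, 6) = 0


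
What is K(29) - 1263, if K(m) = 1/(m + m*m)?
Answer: -1098809/870 ≈ -1263.0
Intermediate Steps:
K(m) = 1/(m + m²)
K(29) - 1263 = 1/(29*(1 + 29)) - 1263 = (1/29)/30 - 1263 = (1/29)*(1/30) - 1263 = 1/870 - 1263 = -1098809/870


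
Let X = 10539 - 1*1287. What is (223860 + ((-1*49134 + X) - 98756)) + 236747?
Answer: 321969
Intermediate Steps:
X = 9252 (X = 10539 - 1287 = 9252)
(223860 + ((-1*49134 + X) - 98756)) + 236747 = (223860 + ((-1*49134 + 9252) - 98756)) + 236747 = (223860 + ((-49134 + 9252) - 98756)) + 236747 = (223860 + (-39882 - 98756)) + 236747 = (223860 - 138638) + 236747 = 85222 + 236747 = 321969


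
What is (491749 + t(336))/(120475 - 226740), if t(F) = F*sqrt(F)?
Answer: -491749/106265 - 1344*sqrt(21)/106265 ≈ -4.6855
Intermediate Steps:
t(F) = F**(3/2)
(491749 + t(336))/(120475 - 226740) = (491749 + 336**(3/2))/(120475 - 226740) = (491749 + 1344*sqrt(21))/(-106265) = (491749 + 1344*sqrt(21))*(-1/106265) = -491749/106265 - 1344*sqrt(21)/106265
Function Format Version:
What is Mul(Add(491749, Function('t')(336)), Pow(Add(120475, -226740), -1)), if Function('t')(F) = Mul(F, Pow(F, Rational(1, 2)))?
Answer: Add(Rational(-491749, 106265), Mul(Rational(-1344, 106265), Pow(21, Rational(1, 2)))) ≈ -4.6855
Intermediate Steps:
Function('t')(F) = Pow(F, Rational(3, 2))
Mul(Add(491749, Function('t')(336)), Pow(Add(120475, -226740), -1)) = Mul(Add(491749, Pow(336, Rational(3, 2))), Pow(Add(120475, -226740), -1)) = Mul(Add(491749, Mul(1344, Pow(21, Rational(1, 2)))), Pow(-106265, -1)) = Mul(Add(491749, Mul(1344, Pow(21, Rational(1, 2)))), Rational(-1, 106265)) = Add(Rational(-491749, 106265), Mul(Rational(-1344, 106265), Pow(21, Rational(1, 2))))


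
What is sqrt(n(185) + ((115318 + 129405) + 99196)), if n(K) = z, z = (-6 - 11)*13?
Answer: sqrt(343698) ≈ 586.26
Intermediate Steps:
z = -221 (z = -17*13 = -221)
n(K) = -221
sqrt(n(185) + ((115318 + 129405) + 99196)) = sqrt(-221 + ((115318 + 129405) + 99196)) = sqrt(-221 + (244723 + 99196)) = sqrt(-221 + 343919) = sqrt(343698)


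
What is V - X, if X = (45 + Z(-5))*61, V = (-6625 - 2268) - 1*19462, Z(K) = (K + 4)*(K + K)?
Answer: -31710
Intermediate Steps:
Z(K) = 2*K*(4 + K) (Z(K) = (4 + K)*(2*K) = 2*K*(4 + K))
V = -28355 (V = -8893 - 19462 = -28355)
X = 3355 (X = (45 + 2*(-5)*(4 - 5))*61 = (45 + 2*(-5)*(-1))*61 = (45 + 10)*61 = 55*61 = 3355)
V - X = -28355 - 1*3355 = -28355 - 3355 = -31710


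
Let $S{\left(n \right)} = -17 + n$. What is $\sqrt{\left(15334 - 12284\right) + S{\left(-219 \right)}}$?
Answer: $\sqrt{2814} \approx 53.047$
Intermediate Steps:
$\sqrt{\left(15334 - 12284\right) + S{\left(-219 \right)}} = \sqrt{\left(15334 - 12284\right) - 236} = \sqrt{3050 - 236} = \sqrt{2814}$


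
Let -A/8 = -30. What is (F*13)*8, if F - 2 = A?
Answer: 25168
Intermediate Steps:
A = 240 (A = -8*(-30) = 240)
F = 242 (F = 2 + 240 = 242)
(F*13)*8 = (242*13)*8 = 3146*8 = 25168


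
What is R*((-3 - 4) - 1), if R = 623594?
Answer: -4988752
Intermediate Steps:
R*((-3 - 4) - 1) = 623594*((-3 - 4) - 1) = 623594*(-7 - 1) = 623594*(-8) = -4988752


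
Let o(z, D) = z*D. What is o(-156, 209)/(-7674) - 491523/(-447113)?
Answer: 3058269959/571857527 ≈ 5.3480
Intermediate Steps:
o(z, D) = D*z
o(-156, 209)/(-7674) - 491523/(-447113) = (209*(-156))/(-7674) - 491523/(-447113) = -32604*(-1/7674) - 491523*(-1/447113) = 5434/1279 + 491523/447113 = 3058269959/571857527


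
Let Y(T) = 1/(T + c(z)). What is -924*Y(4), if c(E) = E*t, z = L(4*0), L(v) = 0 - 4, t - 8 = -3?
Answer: 231/4 ≈ 57.750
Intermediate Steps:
t = 5 (t = 8 - 3 = 5)
L(v) = -4
z = -4
c(E) = 5*E (c(E) = E*5 = 5*E)
Y(T) = 1/(-20 + T) (Y(T) = 1/(T + 5*(-4)) = 1/(T - 20) = 1/(-20 + T))
-924*Y(4) = -924/(-20 + 4) = -924/(-16) = -924*(-1/16) = 231/4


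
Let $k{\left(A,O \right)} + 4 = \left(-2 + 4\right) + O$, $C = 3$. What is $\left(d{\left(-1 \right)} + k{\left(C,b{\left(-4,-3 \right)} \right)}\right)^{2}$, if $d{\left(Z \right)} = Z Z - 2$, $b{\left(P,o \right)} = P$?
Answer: $49$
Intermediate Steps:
$d{\left(Z \right)} = -2 + Z^{2}$ ($d{\left(Z \right)} = Z^{2} - 2 = -2 + Z^{2}$)
$k{\left(A,O \right)} = -2 + O$ ($k{\left(A,O \right)} = -4 + \left(\left(-2 + 4\right) + O\right) = -4 + \left(2 + O\right) = -2 + O$)
$\left(d{\left(-1 \right)} + k{\left(C,b{\left(-4,-3 \right)} \right)}\right)^{2} = \left(\left(-2 + \left(-1\right)^{2}\right) - 6\right)^{2} = \left(\left(-2 + 1\right) - 6\right)^{2} = \left(-1 - 6\right)^{2} = \left(-7\right)^{2} = 49$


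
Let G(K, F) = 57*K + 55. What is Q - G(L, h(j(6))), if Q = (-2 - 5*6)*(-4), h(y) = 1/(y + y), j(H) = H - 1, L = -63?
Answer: 3664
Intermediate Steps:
j(H) = -1 + H
h(y) = 1/(2*y)
Q = 128 (Q = (-2 - 30)*(-4) = -32*(-4) = 128)
G(K, F) = 55 + 57*K
Q - G(L, h(j(6))) = 128 - (55 + 57*(-63)) = 128 - (55 - 3591) = 128 - 1*(-3536) = 128 + 3536 = 3664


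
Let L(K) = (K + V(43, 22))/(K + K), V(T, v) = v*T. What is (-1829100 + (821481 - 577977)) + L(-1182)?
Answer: -937087177/591 ≈ -1.5856e+6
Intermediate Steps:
V(T, v) = T*v
L(K) = (946 + K)/(2*K) (L(K) = (K + 43*22)/(K + K) = (K + 946)/((2*K)) = (946 + K)*(1/(2*K)) = (946 + K)/(2*K))
(-1829100 + (821481 - 577977)) + L(-1182) = (-1829100 + (821481 - 577977)) + (1/2)*(946 - 1182)/(-1182) = (-1829100 + 243504) + (1/2)*(-1/1182)*(-236) = -1585596 + 59/591 = -937087177/591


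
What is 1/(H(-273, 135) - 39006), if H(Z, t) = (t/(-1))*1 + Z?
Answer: -1/39414 ≈ -2.5372e-5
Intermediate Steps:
H(Z, t) = Z - t (H(Z, t) = (t*(-1))*1 + Z = -t*1 + Z = -t + Z = Z - t)
1/(H(-273, 135) - 39006) = 1/((-273 - 1*135) - 39006) = 1/((-273 - 135) - 39006) = 1/(-408 - 39006) = 1/(-39414) = -1/39414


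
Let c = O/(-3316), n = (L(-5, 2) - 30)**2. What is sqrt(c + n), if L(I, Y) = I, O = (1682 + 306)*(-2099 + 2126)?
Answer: sqrt(830745874)/829 ≈ 34.768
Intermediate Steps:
O = 53676 (O = 1988*27 = 53676)
n = 1225 (n = (-5 - 30)**2 = (-35)**2 = 1225)
c = -13419/829 (c = 53676/(-3316) = 53676*(-1/3316) = -13419/829 ≈ -16.187)
sqrt(c + n) = sqrt(-13419/829 + 1225) = sqrt(1002106/829) = sqrt(830745874)/829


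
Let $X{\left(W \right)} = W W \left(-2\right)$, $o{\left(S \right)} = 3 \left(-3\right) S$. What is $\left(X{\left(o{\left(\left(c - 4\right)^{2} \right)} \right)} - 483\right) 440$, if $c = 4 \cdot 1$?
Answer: $-212520$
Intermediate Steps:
$c = 4$
$o{\left(S \right)} = - 9 S$
$X{\left(W \right)} = - 2 W^{2}$ ($X{\left(W \right)} = W^{2} \left(-2\right) = - 2 W^{2}$)
$\left(X{\left(o{\left(\left(c - 4\right)^{2} \right)} \right)} - 483\right) 440 = \left(- 2 \left(- 9 \left(4 - 4\right)^{2}\right)^{2} - 483\right) 440 = \left(- 2 \left(- 9 \cdot 0^{2}\right)^{2} - 483\right) 440 = \left(- 2 \left(\left(-9\right) 0\right)^{2} - 483\right) 440 = \left(- 2 \cdot 0^{2} - 483\right) 440 = \left(\left(-2\right) 0 - 483\right) 440 = \left(0 - 483\right) 440 = \left(-483\right) 440 = -212520$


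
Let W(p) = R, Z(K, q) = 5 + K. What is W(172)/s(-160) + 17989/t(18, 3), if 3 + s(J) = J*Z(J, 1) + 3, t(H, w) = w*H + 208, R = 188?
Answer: 55772057/812200 ≈ 68.668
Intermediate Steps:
t(H, w) = 208 + H*w (t(H, w) = H*w + 208 = 208 + H*w)
W(p) = 188
s(J) = J*(5 + J) (s(J) = -3 + (J*(5 + J) + 3) = -3 + (3 + J*(5 + J)) = J*(5 + J))
W(172)/s(-160) + 17989/t(18, 3) = 188/((-160*(5 - 160))) + 17989/(208 + 18*3) = 188/((-160*(-155))) + 17989/(208 + 54) = 188/24800 + 17989/262 = 188*(1/24800) + 17989*(1/262) = 47/6200 + 17989/262 = 55772057/812200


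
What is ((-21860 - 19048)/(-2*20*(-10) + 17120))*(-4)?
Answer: 3409/365 ≈ 9.3397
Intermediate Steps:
((-21860 - 19048)/(-2*20*(-10) + 17120))*(-4) = -40908/(-40*(-10) + 17120)*(-4) = -40908/(400 + 17120)*(-4) = -40908/17520*(-4) = -40908*1/17520*(-4) = -3409/1460*(-4) = 3409/365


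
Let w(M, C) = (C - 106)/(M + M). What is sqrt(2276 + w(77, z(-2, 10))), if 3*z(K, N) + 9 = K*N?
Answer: sqrt(485638230)/462 ≈ 47.700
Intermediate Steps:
z(K, N) = -3 + K*N/3 (z(K, N) = -3 + (K*N)/3 = -3 + K*N/3)
w(M, C) = (-106 + C)/(2*M) (w(M, C) = (-106 + C)/((2*M)) = (-106 + C)*(1/(2*M)) = (-106 + C)/(2*M))
sqrt(2276 + w(77, z(-2, 10))) = sqrt(2276 + (1/2)*(-106 + (-3 + (1/3)*(-2)*10))/77) = sqrt(2276 + (1/2)*(1/77)*(-106 + (-3 - 20/3))) = sqrt(2276 + (1/2)*(1/77)*(-106 - 29/3)) = sqrt(2276 + (1/2)*(1/77)*(-347/3)) = sqrt(2276 - 347/462) = sqrt(1051165/462) = sqrt(485638230)/462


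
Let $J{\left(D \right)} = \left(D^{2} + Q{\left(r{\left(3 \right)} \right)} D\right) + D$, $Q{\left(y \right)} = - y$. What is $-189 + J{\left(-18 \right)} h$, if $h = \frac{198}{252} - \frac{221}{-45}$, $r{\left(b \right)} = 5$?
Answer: $\frac{72343}{35} \approx 2066.9$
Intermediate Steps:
$J{\left(D \right)} = D^{2} - 4 D$ ($J{\left(D \right)} = \left(D^{2} + \left(-1\right) 5 D\right) + D = \left(D^{2} - 5 D\right) + D = D^{2} - 4 D$)
$h = \frac{3589}{630}$ ($h = 198 \cdot \frac{1}{252} - - \frac{221}{45} = \frac{11}{14} + \frac{221}{45} = \frac{3589}{630} \approx 5.6968$)
$-189 + J{\left(-18 \right)} h = -189 + - 18 \left(-4 - 18\right) \frac{3589}{630} = -189 + \left(-18\right) \left(-22\right) \frac{3589}{630} = -189 + 396 \cdot \frac{3589}{630} = -189 + \frac{78958}{35} = \frac{72343}{35}$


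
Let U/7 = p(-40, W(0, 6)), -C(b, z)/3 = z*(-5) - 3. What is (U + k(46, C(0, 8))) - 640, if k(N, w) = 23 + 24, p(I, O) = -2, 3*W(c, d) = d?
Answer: -607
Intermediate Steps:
C(b, z) = 9 + 15*z (C(b, z) = -3*(z*(-5) - 3) = -3*(-5*z - 3) = -3*(-3 - 5*z) = 9 + 15*z)
W(c, d) = d/3
k(N, w) = 47
U = -14 (U = 7*(-2) = -14)
(U + k(46, C(0, 8))) - 640 = (-14 + 47) - 640 = 33 - 640 = -607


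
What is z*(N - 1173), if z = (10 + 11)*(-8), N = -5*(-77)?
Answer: 132384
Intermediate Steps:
N = 385
z = -168 (z = 21*(-8) = -168)
z*(N - 1173) = -168*(385 - 1173) = -168*(-788) = 132384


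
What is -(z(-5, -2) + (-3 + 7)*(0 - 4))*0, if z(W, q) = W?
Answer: 0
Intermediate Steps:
-(z(-5, -2) + (-3 + 7)*(0 - 4))*0 = -(-5 + (-3 + 7)*(0 - 4))*0 = -(-5 + 4*(-4))*0 = -(-5 - 16)*0 = -(-21)*0 = -1*0 = 0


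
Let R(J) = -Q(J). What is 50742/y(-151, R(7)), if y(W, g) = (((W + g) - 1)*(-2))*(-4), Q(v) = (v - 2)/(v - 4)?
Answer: -76113/1844 ≈ -41.276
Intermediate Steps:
Q(v) = (-2 + v)/(-4 + v)
R(J) = -(-2 + J)/(-4 + J)
y(W, g) = -8 + 8*W + 8*g (y(W, g) = ((-1 + W + g)*(-2))*(-4) = (2 - 2*W - 2*g)*(-4) = -8 + 8*W + 8*g)
50742/y(-151, R(7)) = 50742/(-8 + 8*(-151) + 8*((2 - 1*7)/(-4 + 7))) = 50742/(-8 - 1208 + 8*((2 - 7)/3)) = 50742/(-8 - 1208 + 8*((1/3)*(-5))) = 50742/(-8 - 1208 + 8*(-5/3)) = 50742/(-8 - 1208 - 40/3) = 50742/(-3688/3) = 50742*(-3/3688) = -76113/1844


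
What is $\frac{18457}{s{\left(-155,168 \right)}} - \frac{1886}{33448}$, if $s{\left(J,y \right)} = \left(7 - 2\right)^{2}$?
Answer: $\frac{308651293}{418100} \approx 738.22$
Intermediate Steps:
$s{\left(J,y \right)} = 25$ ($s{\left(J,y \right)} = 5^{2} = 25$)
$\frac{18457}{s{\left(-155,168 \right)}} - \frac{1886}{33448} = \frac{18457}{25} - \frac{1886}{33448} = 18457 \cdot \frac{1}{25} - \frac{943}{16724} = \frac{18457}{25} - \frac{943}{16724} = \frac{308651293}{418100}$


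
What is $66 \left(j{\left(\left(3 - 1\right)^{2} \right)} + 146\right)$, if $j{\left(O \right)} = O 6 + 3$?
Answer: $11418$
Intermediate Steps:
$j{\left(O \right)} = 3 + 6 O$ ($j{\left(O \right)} = 6 O + 3 = 3 + 6 O$)
$66 \left(j{\left(\left(3 - 1\right)^{2} \right)} + 146\right) = 66 \left(\left(3 + 6 \left(3 - 1\right)^{2}\right) + 146\right) = 66 \left(\left(3 + 6 \cdot 2^{2}\right) + 146\right) = 66 \left(\left(3 + 6 \cdot 4\right) + 146\right) = 66 \left(\left(3 + 24\right) + 146\right) = 66 \left(27 + 146\right) = 66 \cdot 173 = 11418$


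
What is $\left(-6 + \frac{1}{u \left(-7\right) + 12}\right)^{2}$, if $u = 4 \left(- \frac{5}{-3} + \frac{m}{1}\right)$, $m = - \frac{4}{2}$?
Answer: $\frac{145161}{4096} \approx 35.44$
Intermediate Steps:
$m = -2$ ($m = \left(-4\right) \frac{1}{2} = -2$)
$u = - \frac{4}{3}$ ($u = 4 \left(- \frac{5}{-3} - \frac{2}{1}\right) = 4 \left(\left(-5\right) \left(- \frac{1}{3}\right) - 2\right) = 4 \left(\frac{5}{3} - 2\right) = 4 \left(- \frac{1}{3}\right) = - \frac{4}{3} \approx -1.3333$)
$\left(-6 + \frac{1}{u \left(-7\right) + 12}\right)^{2} = \left(-6 + \frac{1}{\left(- \frac{4}{3}\right) \left(-7\right) + 12}\right)^{2} = \left(-6 + \frac{1}{\frac{28}{3} + 12}\right)^{2} = \left(-6 + \frac{1}{\frac{64}{3}}\right)^{2} = \left(-6 + \frac{3}{64}\right)^{2} = \left(- \frac{381}{64}\right)^{2} = \frac{145161}{4096}$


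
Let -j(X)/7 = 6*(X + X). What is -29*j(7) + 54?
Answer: 17106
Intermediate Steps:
j(X) = -84*X (j(X) = -42*(X + X) = -42*2*X = -84*X)
-29*j(7) + 54 = -(-2436)*7 + 54 = -29*(-588) + 54 = 17052 + 54 = 17106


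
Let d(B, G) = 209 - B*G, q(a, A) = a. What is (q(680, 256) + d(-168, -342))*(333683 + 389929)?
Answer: -40932560004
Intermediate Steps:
d(B, G) = 209 - B*G
(q(680, 256) + d(-168, -342))*(333683 + 389929) = (680 + (209 - 1*(-168)*(-342)))*(333683 + 389929) = (680 + (209 - 57456))*723612 = (680 - 57247)*723612 = -56567*723612 = -40932560004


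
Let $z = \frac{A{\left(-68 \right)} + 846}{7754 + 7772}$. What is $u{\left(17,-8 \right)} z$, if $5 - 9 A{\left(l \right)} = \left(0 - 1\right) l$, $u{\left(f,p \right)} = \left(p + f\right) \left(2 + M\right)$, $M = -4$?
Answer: $- \frac{7551}{7763} \approx -0.97269$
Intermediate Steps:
$u{\left(f,p \right)} = - 2 f - 2 p$ ($u{\left(f,p \right)} = \left(p + f\right) \left(2 - 4\right) = \left(f + p\right) \left(-2\right) = - 2 f - 2 p$)
$A{\left(l \right)} = \frac{5}{9} + \frac{l}{9}$ ($A{\left(l \right)} = \frac{5}{9} - \frac{\left(0 - 1\right) l}{9} = \frac{5}{9} - \frac{\left(-1\right) l}{9} = \frac{5}{9} + \frac{l}{9}$)
$z = \frac{839}{15526}$ ($z = \frac{\left(\frac{5}{9} + \frac{1}{9} \left(-68\right)\right) + 846}{7754 + 7772} = \frac{\left(\frac{5}{9} - \frac{68}{9}\right) + 846}{15526} = \left(-7 + 846\right) \frac{1}{15526} = 839 \cdot \frac{1}{15526} = \frac{839}{15526} \approx 0.054038$)
$u{\left(17,-8 \right)} z = \left(\left(-2\right) 17 - -16\right) \frac{839}{15526} = \left(-34 + 16\right) \frac{839}{15526} = \left(-18\right) \frac{839}{15526} = - \frac{7551}{7763}$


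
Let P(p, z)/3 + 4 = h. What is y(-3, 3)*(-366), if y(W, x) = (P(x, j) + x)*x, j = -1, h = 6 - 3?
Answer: 0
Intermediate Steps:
h = 3
P(p, z) = -3 (P(p, z) = -12 + 3*3 = -12 + 9 = -3)
y(W, x) = x*(-3 + x) (y(W, x) = (-3 + x)*x = x*(-3 + x))
y(-3, 3)*(-366) = (3*(-3 + 3))*(-366) = (3*0)*(-366) = 0*(-366) = 0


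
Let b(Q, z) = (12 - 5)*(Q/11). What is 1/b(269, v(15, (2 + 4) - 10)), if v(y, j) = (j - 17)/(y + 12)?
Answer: 11/1883 ≈ 0.0058417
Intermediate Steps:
v(y, j) = (-17 + j)/(12 + y)
b(Q, z) = 7*Q/11 (b(Q, z) = 7*(Q*(1/11)) = 7*(Q/11) = 7*Q/11)
1/b(269, v(15, (2 + 4) - 10)) = 1/((7/11)*269) = 1/(1883/11) = 11/1883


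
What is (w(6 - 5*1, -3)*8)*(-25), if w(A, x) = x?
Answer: 600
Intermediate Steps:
(w(6 - 5*1, -3)*8)*(-25) = -3*8*(-25) = -24*(-25) = 600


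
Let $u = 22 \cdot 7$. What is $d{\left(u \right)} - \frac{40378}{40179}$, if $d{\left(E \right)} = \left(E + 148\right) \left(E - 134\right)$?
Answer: $\frac{242640782}{40179} \approx 6039.0$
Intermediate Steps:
$u = 154$
$d{\left(E \right)} = \left(-134 + E\right) \left(148 + E\right)$ ($d{\left(E \right)} = \left(148 + E\right) \left(-134 + E\right) = \left(-134 + E\right) \left(148 + E\right)$)
$d{\left(u \right)} - \frac{40378}{40179} = \left(-19832 + 154^{2} + 14 \cdot 154\right) - \frac{40378}{40179} = \left(-19832 + 23716 + 2156\right) - \frac{40378}{40179} = 6040 - \frac{40378}{40179} = \frac{242640782}{40179}$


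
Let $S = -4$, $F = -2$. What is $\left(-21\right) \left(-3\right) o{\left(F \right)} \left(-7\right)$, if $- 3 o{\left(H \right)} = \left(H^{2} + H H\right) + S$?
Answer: $588$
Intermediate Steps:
$o{\left(H \right)} = \frac{4}{3} - \frac{2 H^{2}}{3}$ ($o{\left(H \right)} = - \frac{\left(H^{2} + H H\right) - 4}{3} = - \frac{\left(H^{2} + H^{2}\right) - 4}{3} = - \frac{2 H^{2} - 4}{3} = - \frac{-4 + 2 H^{2}}{3} = \frac{4}{3} - \frac{2 H^{2}}{3}$)
$\left(-21\right) \left(-3\right) o{\left(F \right)} \left(-7\right) = \left(-21\right) \left(-3\right) \left(\frac{4}{3} - \frac{2 \left(-2\right)^{2}}{3}\right) \left(-7\right) = 63 \left(\frac{4}{3} - \frac{8}{3}\right) \left(-7\right) = 63 \left(- \frac{4}{3}\right) \left(-7\right) = \left(-84\right) \left(-7\right) = 588$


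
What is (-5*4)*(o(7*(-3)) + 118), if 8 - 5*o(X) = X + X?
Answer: -2560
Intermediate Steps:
o(X) = 8/5 - 2*X/5 (o(X) = 8/5 - (X + X)/5 = 8/5 - 2*X/5)
(-5*4)*(o(7*(-3)) + 118) = (-5*4)*((8/5 - 14*(-3)/5) + 118) = -20*((8/5 - ⅖*(-21)) + 118) = -20*((8/5 + 42/5) + 118) = -20*(10 + 118) = -20*128 = -2560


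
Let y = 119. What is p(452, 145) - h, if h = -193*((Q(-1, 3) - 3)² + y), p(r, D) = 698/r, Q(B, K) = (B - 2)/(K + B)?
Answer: 12148311/452 ≈ 26877.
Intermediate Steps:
Q(B, K) = (-2 + B)/(B + K)
h = -107501/4 (h = -193*(((-2 - 1)/(-1 + 3) - 3)² + 119) = -193*((-3/2 - 3)² + 119) = -193*((-9/2)² + 119) = -193*(81/4 + 119) = -193*557/4 = -107501/4 ≈ -26875.)
p(452, 145) - h = 698/452 - 1*(-107501/4) = 698*(1/452) + 107501/4 = 349/226 + 107501/4 = 12148311/452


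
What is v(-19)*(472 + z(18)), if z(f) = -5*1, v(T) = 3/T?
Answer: -1401/19 ≈ -73.737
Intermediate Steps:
z(f) = -5
v(-19)*(472 + z(18)) = (3/(-19))*(472 - 5) = (3*(-1/19))*467 = -3/19*467 = -1401/19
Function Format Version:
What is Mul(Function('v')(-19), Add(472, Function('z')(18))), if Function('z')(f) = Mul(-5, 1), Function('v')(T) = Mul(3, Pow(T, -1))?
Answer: Rational(-1401, 19) ≈ -73.737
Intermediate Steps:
Function('z')(f) = -5
Mul(Function('v')(-19), Add(472, Function('z')(18))) = Mul(Mul(3, Pow(-19, -1)), Add(472, -5)) = Mul(Mul(3, Rational(-1, 19)), 467) = Mul(Rational(-3, 19), 467) = Rational(-1401, 19)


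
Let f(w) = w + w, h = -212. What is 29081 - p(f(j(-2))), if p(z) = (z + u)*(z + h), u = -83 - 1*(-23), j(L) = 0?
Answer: 16361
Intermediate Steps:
u = -60 (u = -83 + 23 = -60)
f(w) = 2*w
p(z) = (-212 + z)*(-60 + z) (p(z) = (z - 60)*(z - 212) = (-60 + z)*(-212 + z) = (-212 + z)*(-60 + z))
29081 - p(f(j(-2))) = 29081 - (12720 + (2*0)² - 544*0) = 29081 - (12720 + 0² - 272*0) = 29081 - (12720 + 0 + 0) = 29081 - 1*12720 = 29081 - 12720 = 16361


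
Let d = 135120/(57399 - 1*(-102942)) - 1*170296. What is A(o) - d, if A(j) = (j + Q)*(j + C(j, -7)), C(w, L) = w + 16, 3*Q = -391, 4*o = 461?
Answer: 213673130377/1282728 ≈ 1.6658e+5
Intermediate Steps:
o = 461/4 (o = (¼)*461 = 461/4 ≈ 115.25)
Q = -391/3 (Q = (⅓)*(-391) = -391/3 ≈ -130.33)
C(w, L) = 16 + w
d = -9101765272/53447 (d = 135120/(57399 + 102942) - 170296 = 135120/160341 - 170296 = 135120*(1/160341) - 170296 = 45040/53447 - 170296 = -9101765272/53447 ≈ -1.7030e+5)
A(j) = (16 + 2*j)*(-391/3 + j) (A(j) = (j - 391/3)*(j + (16 + j)) = (-391/3 + j)*(16 + 2*j) = (16 + 2*j)*(-391/3 + j))
A(o) - d = (-6256/3 + 2*(461/4)² - 734/3*461/4) - 1*(-9101765272/53447) = (-6256/3 + 2*(212521/16) - 169187/6) + 9101765272/53447 = (-6256/3 + 212521/8 - 169187/6) + 9101765272/53447 = -89233/24 + 9101765272/53447 = 213673130377/1282728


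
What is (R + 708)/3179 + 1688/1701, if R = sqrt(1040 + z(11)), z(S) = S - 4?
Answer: 6570460/5407479 + sqrt(1047)/3179 ≈ 1.2252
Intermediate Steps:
z(S) = -4 + S
R = sqrt(1047) (R = sqrt(1040 + (-4 + 11)) = sqrt(1040 + 7) = sqrt(1047) ≈ 32.357)
(R + 708)/3179 + 1688/1701 = (sqrt(1047) + 708)/3179 + 1688/1701 = (708 + sqrt(1047))*(1/3179) + 1688*(1/1701) = (708/3179 + sqrt(1047)/3179) + 1688/1701 = 6570460/5407479 + sqrt(1047)/3179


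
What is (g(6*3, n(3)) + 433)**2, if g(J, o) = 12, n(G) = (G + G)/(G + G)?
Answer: 198025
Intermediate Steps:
n(G) = 1 (n(G) = (2*G)/((2*G)) = (2*G)*(1/(2*G)) = 1)
(g(6*3, n(3)) + 433)**2 = (12 + 433)**2 = 445**2 = 198025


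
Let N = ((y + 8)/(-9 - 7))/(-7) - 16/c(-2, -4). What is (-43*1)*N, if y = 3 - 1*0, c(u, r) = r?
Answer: -19737/112 ≈ -176.22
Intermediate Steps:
y = 3 (y = 3 + 0 = 3)
N = 459/112 (N = ((3 + 8)/(-9 - 7))/(-7) - 16/(-4) = (11/(-16))*(-⅐) - 16*(-¼) = (11*(-1/16))*(-⅐) + 4 = -11/16*(-⅐) + 4 = 11/112 + 4 = 459/112 ≈ 4.0982)
(-43*1)*N = -43*1*(459/112) = -43*459/112 = -19737/112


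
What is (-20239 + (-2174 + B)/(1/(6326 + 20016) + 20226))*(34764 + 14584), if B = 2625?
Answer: -532128937931186180/532793293 ≈ -9.9875e+8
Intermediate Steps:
(-20239 + (-2174 + B)/(1/(6326 + 20016) + 20226))*(34764 + 14584) = (-20239 + (-2174 + 2625)/(1/(6326 + 20016) + 20226))*(34764 + 14584) = (-20239 + 451/(1/26342 + 20226))*49348 = (-20239 + 451/(532793293/26342))*49348 = (-20239 + 451*(26342/532793293))*49348 = (-20239 + 11880242/532793293)*49348 = -10783191576785/532793293*49348 = -532128937931186180/532793293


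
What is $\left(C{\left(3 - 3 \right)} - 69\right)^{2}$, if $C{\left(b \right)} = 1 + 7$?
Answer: $3721$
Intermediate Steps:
$C{\left(b \right)} = 8$
$\left(C{\left(3 - 3 \right)} - 69\right)^{2} = \left(8 - 69\right)^{2} = \left(-61\right)^{2} = 3721$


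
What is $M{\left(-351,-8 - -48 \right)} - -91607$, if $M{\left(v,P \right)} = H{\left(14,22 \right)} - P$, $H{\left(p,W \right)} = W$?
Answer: $91589$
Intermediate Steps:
$M{\left(v,P \right)} = 22 - P$
$M{\left(-351,-8 - -48 \right)} - -91607 = \left(22 - \left(-8 - -48\right)\right) - -91607 = \left(22 - \left(-8 + 48\right)\right) + 91607 = \left(22 - 40\right) + 91607 = -18 + 91607 = 91589$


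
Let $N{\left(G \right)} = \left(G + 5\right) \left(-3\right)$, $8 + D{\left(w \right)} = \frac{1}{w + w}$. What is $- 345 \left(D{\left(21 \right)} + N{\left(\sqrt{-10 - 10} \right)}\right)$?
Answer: $\frac{110975}{14} + 2070 i \sqrt{5} \approx 7926.8 + 4628.7 i$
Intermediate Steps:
$D{\left(w \right)} = -8 + \frac{1}{2 w}$ ($D{\left(w \right)} = -8 + \frac{1}{w + w} = -8 + \frac{1}{2 w}$)
$N{\left(G \right)} = -15 - 3 G$ ($N{\left(G \right)} = \left(5 + G\right) \left(-3\right) = -15 - 3 G$)
$- 345 \left(D{\left(21 \right)} + N{\left(\sqrt{-10 - 10} \right)}\right) = - 345 \left(\left(-8 + \frac{1}{2 \cdot 21}\right) - \left(15 + 3 \sqrt{-10 - 10}\right)\right) = - 345 \left(\left(-8 + \frac{1}{2} \cdot \frac{1}{21}\right) - \left(15 + 3 \sqrt{-20}\right)\right) = - 345 \left(\left(-8 + \frac{1}{42}\right) - \left(15 + 3 \cdot 2 i \sqrt{5}\right)\right) = - 345 \left(- \frac{335}{42} - \left(15 + 6 i \sqrt{5}\right)\right) = - 345 \left(- \frac{965}{42} - 6 i \sqrt{5}\right) = \frac{110975}{14} + 2070 i \sqrt{5}$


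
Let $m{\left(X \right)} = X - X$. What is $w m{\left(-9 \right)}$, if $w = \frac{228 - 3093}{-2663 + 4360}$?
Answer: $0$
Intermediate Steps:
$w = - \frac{2865}{1697} \approx -1.6883$
$m{\left(X \right)} = 0$
$w m{\left(-9 \right)} = \left(- \frac{2865}{1697}\right) 0 = 0$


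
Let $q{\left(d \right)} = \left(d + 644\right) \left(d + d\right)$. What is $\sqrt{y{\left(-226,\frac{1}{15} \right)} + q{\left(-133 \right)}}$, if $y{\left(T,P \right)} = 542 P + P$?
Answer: $\frac{i \sqrt{3397245}}{5} \approx 368.63 i$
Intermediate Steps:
$y{\left(T,P \right)} = 543 P$
$q{\left(d \right)} = 2 d \left(644 + d\right)$ ($q{\left(d \right)} = \left(644 + d\right) 2 d = 2 d \left(644 + d\right)$)
$\sqrt{y{\left(-226,\frac{1}{15} \right)} + q{\left(-133 \right)}} = \sqrt{\frac{543}{15} + 2 \left(-133\right) \left(644 - 133\right)} = \sqrt{543 \cdot \frac{1}{15} + 2 \left(-133\right) 511} = \sqrt{\frac{181}{5} - 135926} = \sqrt{- \frac{679449}{5}} = \frac{i \sqrt{3397245}}{5}$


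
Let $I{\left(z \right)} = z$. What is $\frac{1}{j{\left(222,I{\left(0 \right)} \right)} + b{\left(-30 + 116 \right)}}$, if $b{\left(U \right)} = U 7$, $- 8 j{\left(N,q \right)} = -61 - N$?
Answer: $\frac{8}{5099} \approx 0.0015689$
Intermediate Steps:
$j{\left(N,q \right)} = \frac{61}{8} + \frac{N}{8}$ ($j{\left(N,q \right)} = - \frac{-61 - N}{8} = \frac{61}{8} + \frac{N}{8}$)
$b{\left(U \right)} = 7 U$
$\frac{1}{j{\left(222,I{\left(0 \right)} \right)} + b{\left(-30 + 116 \right)}} = \frac{1}{\left(\frac{61}{8} + \frac{1}{8} \cdot 222\right) + 7 \left(-30 + 116\right)} = \frac{1}{\left(\frac{61}{8} + \frac{111}{4}\right) + 7 \cdot 86} = \frac{1}{\frac{283}{8} + 602} = \frac{1}{\frac{5099}{8}} = \frac{8}{5099}$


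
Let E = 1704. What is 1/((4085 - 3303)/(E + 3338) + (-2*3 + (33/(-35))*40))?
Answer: -17647/768689 ≈ -0.022957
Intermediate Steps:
1/((4085 - 3303)/(E + 3338) + (-2*3 + (33/(-35))*40)) = 1/((4085 - 3303)/(1704 + 3338) + (-2*3 + (33/(-35))*40)) = 1/(782/5042 + (-6 + (33*(-1/35))*40)) = 1/(782*(1/5042) + (-6 - 33/35*40)) = 1/(391/2521 + (-6 - 264/7)) = 1/(391/2521 - 306/7) = 1/(-768689/17647) = -17647/768689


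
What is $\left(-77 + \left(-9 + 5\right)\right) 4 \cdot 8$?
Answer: $-2592$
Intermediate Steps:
$\left(-77 + \left(-9 + 5\right)\right) 4 \cdot 8 = \left(-77 - 4\right) 32 = \left(-81\right) 32 = -2592$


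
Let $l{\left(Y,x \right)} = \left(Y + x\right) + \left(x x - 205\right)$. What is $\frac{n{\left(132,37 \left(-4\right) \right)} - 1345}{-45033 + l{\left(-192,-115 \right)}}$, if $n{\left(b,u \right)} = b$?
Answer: $\frac{1213}{32320} \approx 0.037531$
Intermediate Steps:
$l{\left(Y,x \right)} = -205 + Y + x + x^{2}$ ($l{\left(Y,x \right)} = \left(Y + x\right) + \left(x^{2} - 205\right) = \left(Y + x\right) + \left(-205 + x^{2}\right) = -205 + Y + x + x^{2}$)
$\frac{n{\left(132,37 \left(-4\right) \right)} - 1345}{-45033 + l{\left(-192,-115 \right)}} = \frac{132 - 1345}{-45033 - \left(512 - 13225\right)} = - \frac{1213}{-45033 - -12713} = - \frac{1213}{-45033 + 12713} = - \frac{1213}{-32320} = \left(-1213\right) \left(- \frac{1}{32320}\right) = \frac{1213}{32320}$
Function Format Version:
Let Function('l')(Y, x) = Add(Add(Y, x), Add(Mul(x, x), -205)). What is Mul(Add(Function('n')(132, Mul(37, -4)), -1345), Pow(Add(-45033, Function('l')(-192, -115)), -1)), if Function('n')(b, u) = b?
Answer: Rational(1213, 32320) ≈ 0.037531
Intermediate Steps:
Function('l')(Y, x) = Add(-205, Y, x, Pow(x, 2)) (Function('l')(Y, x) = Add(Add(Y, x), Add(Pow(x, 2), -205)) = Add(Add(Y, x), Add(-205, Pow(x, 2))) = Add(-205, Y, x, Pow(x, 2)))
Mul(Add(Function('n')(132, Mul(37, -4)), -1345), Pow(Add(-45033, Function('l')(-192, -115)), -1)) = Mul(Add(132, -1345), Pow(Add(-45033, Add(-205, -192, -115, Pow(-115, 2))), -1)) = Mul(-1213, Pow(Add(-45033, Add(-205, -192, -115, 13225)), -1)) = Mul(-1213, Pow(Add(-45033, 12713), -1)) = Mul(-1213, Pow(-32320, -1)) = Mul(-1213, Rational(-1, 32320)) = Rational(1213, 32320)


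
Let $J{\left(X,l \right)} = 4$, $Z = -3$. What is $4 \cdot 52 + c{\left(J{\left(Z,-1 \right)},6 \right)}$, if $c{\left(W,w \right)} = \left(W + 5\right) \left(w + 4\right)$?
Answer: $298$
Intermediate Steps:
$c{\left(W,w \right)} = \left(4 + w\right) \left(5 + W\right)$ ($c{\left(W,w \right)} = \left(5 + W\right) \left(4 + w\right) = \left(4 + w\right) \left(5 + W\right)$)
$4 \cdot 52 + c{\left(J{\left(Z,-1 \right)},6 \right)} = 4 \cdot 52 + \left(20 + 4 \cdot 4 + 5 \cdot 6 + 4 \cdot 6\right) = 208 + \left(20 + 16 + 30 + 24\right) = 208 + 90 = 298$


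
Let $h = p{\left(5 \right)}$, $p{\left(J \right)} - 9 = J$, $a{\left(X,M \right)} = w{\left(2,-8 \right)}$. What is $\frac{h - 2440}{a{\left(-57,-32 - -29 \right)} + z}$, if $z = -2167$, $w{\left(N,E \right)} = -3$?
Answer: $\frac{1213}{1085} \approx 1.118$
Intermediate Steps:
$a{\left(X,M \right)} = -3$
$p{\left(J \right)} = 9 + J$
$h = 14$ ($h = 9 + 5 = 14$)
$\frac{h - 2440}{a{\left(-57,-32 - -29 \right)} + z} = \frac{14 - 2440}{-3 - 2167} = - \frac{2426}{-2170} = \left(-2426\right) \left(- \frac{1}{2170}\right) = \frac{1213}{1085}$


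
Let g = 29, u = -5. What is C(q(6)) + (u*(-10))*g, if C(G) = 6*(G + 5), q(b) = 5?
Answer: 1510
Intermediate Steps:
C(G) = 30 + 6*G (C(G) = 6*(5 + G) = 30 + 6*G)
C(q(6)) + (u*(-10))*g = (30 + 6*5) - 5*(-10)*29 = (30 + 30) + 50*29 = 60 + 1450 = 1510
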